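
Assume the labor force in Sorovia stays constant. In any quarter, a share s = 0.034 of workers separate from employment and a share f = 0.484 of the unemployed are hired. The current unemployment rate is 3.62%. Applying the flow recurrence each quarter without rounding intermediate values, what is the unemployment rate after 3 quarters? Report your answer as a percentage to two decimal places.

With a fixed labor force, u_{t+1} = u_t + s·(1−u_t) − f·u_t = u_t·(1−s−f) + s.
Here 1−s−f = 0.482 and s = 0.034.
u_1 = 0.036200 × 0.482 + 0.034 = 0.051448.
u_2 = 0.051448 × 0.482 + 0.034 = 0.058798.
u_3 = 0.058798 × 0.482 + 0.034 = 0.062341.

Unemployment rate after three quarters ≈ 6.23%.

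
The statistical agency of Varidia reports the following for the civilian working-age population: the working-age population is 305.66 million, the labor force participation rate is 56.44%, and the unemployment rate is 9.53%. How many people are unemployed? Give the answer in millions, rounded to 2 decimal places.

About 16.44 million are unemployed.

Labor force = 0.5644 × 305.66 = 172.51 million.
Unemployed = 0.0953 × 172.51 ≈ 16.44 million.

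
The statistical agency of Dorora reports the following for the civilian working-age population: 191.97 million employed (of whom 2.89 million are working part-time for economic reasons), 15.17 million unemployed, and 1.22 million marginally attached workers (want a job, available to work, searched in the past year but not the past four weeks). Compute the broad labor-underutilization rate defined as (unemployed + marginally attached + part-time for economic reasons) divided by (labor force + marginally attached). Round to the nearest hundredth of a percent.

Broad underutilization rate ≈ 9.25%.

Labor force = 191.97 + 15.17 = 207.14 million.
Numerator = 15.17 + 1.22 + 2.89 = 19.28 million.
Denominator = 207.14 + 1.22 = 208.36 million.
Broad rate = 19.28 / 208.36 = 9.25%.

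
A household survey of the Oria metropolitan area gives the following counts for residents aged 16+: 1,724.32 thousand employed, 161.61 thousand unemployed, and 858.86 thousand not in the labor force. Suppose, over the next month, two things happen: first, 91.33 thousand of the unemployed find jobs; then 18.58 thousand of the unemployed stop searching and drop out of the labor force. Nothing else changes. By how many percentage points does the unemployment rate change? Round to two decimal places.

The unemployment rate changes by −5.80 percentage points.

Initially, labor force = 1,724.32 + 161.61 = 1,885.93 thousand, so u = 161.61/1,885.93 = 8.57%.
After the first change, unemployed falls and employed rises by 91.33; labor force unchanged → E = 1,815.65, U = 70.28, labor force = 1,885.93 thousand.
After the second change, unemployed and labor force both fall by 18.58 → E = 1,815.65, U = 51.70, labor force = 1,867.35 thousand.
New unemployment rate = 51.70 / 1,867.35 = 2.77%.
Change = 2.77% − 8.57% = −5.80 percentage points.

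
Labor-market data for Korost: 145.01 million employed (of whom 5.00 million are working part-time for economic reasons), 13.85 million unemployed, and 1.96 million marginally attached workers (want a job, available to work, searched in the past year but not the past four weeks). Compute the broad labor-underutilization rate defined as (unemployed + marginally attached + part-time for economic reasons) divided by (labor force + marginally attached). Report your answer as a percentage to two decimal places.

Labor force = 145.01 + 13.85 = 158.86 million.
Numerator = 13.85 + 1.96 + 5.00 = 20.81 million.
Denominator = 158.86 + 1.96 = 160.82 million.
Broad rate = 20.81 / 160.82 = 12.94%.

Broad underutilization rate ≈ 12.94%.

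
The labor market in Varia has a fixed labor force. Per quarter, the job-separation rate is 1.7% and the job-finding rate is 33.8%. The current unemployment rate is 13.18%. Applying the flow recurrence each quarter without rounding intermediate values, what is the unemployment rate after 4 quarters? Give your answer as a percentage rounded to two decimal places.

With a fixed labor force, u_{t+1} = u_t + s·(1−u_t) − f·u_t = u_t·(1−s−f) + s.
Here 1−s−f = 0.645 and s = 0.017.
u_1 = 0.131800 × 0.645 + 0.017 = 0.102011.
u_2 = 0.102011 × 0.645 + 0.017 = 0.082797.
u_3 = 0.082797 × 0.645 + 0.017 = 0.070404.
u_4 = 0.070404 × 0.645 + 0.017 = 0.062411.

Unemployment rate after four quarters ≈ 6.24%.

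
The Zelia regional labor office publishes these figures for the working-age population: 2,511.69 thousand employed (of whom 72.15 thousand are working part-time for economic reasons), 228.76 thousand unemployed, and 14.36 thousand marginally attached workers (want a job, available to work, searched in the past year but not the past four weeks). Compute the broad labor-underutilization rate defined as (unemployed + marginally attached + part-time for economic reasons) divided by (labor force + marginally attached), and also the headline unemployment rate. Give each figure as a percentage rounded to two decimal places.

Labor force = 2,511.69 + 228.76 = 2,740.45 thousand.
Numerator = 228.76 + 14.36 + 72.15 = 315.27 thousand.
Denominator = 2,740.45 + 14.36 = 2,754.81 thousand.
Broad rate = 315.27 / 2,754.81 = 11.44%.
Headline unemployment rate = 228.76 / 2,740.45 = 8.35%.

Broad underutilization rate ≈ 11.44%; headline unemployment rate ≈ 8.35%.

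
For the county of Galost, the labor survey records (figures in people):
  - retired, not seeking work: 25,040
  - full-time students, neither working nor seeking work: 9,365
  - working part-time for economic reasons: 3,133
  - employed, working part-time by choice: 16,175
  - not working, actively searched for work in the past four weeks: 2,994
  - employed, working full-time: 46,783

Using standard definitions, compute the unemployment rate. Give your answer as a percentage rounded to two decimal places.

Unemployment rate ≈ 4.33%.

Employed = 3,133 + 16,175 + 46,783 = 66,091 (anyone who worked, including part-time for economic reasons, counts as employed).
Unemployed = 2,994.
Labor force = 66,091 + 2,994 = 69,085.
Unemployment rate = 2,994 / 69,085 = 4.33%.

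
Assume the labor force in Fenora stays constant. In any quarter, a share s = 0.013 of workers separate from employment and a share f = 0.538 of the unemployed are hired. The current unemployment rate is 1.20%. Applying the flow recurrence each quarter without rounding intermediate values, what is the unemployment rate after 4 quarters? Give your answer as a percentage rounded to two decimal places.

With a fixed labor force, u_{t+1} = u_t + s·(1−u_t) − f·u_t = u_t·(1−s−f) + s.
Here 1−s−f = 0.449 and s = 0.013.
u_1 = 0.012000 × 0.449 + 0.013 = 0.018388.
u_2 = 0.018388 × 0.449 + 0.013 = 0.021256.
u_3 = 0.021256 × 0.449 + 0.013 = 0.022544.
u_4 = 0.022544 × 0.449 + 0.013 = 0.023122.

Unemployment rate after four quarters ≈ 2.31%.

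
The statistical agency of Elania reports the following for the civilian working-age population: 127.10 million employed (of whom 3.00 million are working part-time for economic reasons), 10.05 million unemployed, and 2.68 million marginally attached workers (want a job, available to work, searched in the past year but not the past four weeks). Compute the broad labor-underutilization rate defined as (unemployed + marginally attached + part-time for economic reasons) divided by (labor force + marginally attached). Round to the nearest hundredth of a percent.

Labor force = 127.10 + 10.05 = 137.15 million.
Numerator = 10.05 + 2.68 + 3.00 = 15.73 million.
Denominator = 137.15 + 2.68 = 139.83 million.
Broad rate = 15.73 / 139.83 = 11.25%.

Broad underutilization rate ≈ 11.25%.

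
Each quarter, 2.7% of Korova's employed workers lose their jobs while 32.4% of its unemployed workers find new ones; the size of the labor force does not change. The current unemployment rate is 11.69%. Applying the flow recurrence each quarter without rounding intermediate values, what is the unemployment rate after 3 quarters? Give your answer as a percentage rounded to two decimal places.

Unemployment rate after three quarters ≈ 8.79%.

With a fixed labor force, u_{t+1} = u_t + s·(1−u_t) − f·u_t = u_t·(1−s−f) + s.
Here 1−s−f = 0.649 and s = 0.027.
u_1 = 0.116900 × 0.649 + 0.027 = 0.102868.
u_2 = 0.102868 × 0.649 + 0.027 = 0.093761.
u_3 = 0.093761 × 0.649 + 0.027 = 0.087851.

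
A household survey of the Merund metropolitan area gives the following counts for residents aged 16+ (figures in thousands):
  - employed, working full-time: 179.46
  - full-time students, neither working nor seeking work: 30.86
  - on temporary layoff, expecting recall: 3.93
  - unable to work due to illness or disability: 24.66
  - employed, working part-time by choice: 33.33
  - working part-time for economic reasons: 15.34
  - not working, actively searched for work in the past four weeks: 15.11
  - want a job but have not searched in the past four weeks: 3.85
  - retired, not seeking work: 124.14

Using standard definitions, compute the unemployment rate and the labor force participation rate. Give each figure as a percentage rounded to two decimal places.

Employed = 179.46 + 33.33 + 15.34 = 228.13 thousand (anyone who worked, including part-time for economic reasons, counts as employed).
Unemployed = 3.93 + 15.11 = 19.04 thousand (jobless and actively searching, or on temporary layoff).
Labor force = 228.13 + 19.04 = 247.17 thousand.
Not in labor force = 30.86 + 24.66 + 3.85 + 124.14 = 183.51 thousand (those not working and not actively searching are outside the labor force — including those who want a job but have given up searching).
Civilian working-age population = 247.17 + 183.51 = 430.68 thousand.
Unemployment rate = 19.04 / 247.17 = 7.70%.
Labor force participation rate = 247.17 / 430.68 = 57.39%.

Unemployment rate ≈ 7.70%; labor force participation rate ≈ 57.39%.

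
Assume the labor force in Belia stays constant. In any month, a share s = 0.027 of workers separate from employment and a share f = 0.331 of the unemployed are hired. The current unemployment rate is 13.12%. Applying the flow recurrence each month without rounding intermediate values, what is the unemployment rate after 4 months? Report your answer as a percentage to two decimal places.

Unemployment rate after four months ≈ 8.49%.

With a fixed labor force, u_{t+1} = u_t + s·(1−u_t) − f·u_t = u_t·(1−s−f) + s.
Here 1−s−f = 0.642 and s = 0.027.
u_1 = 0.131200 × 0.642 + 0.027 = 0.111230.
u_2 = 0.111230 × 0.642 + 0.027 = 0.098410.
u_3 = 0.098410 × 0.642 + 0.027 = 0.090179.
u_4 = 0.090179 × 0.642 + 0.027 = 0.084895.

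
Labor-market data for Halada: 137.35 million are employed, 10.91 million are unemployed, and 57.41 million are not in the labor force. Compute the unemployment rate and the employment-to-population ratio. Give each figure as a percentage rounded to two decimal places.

Unemployment rate ≈ 7.36%; employment-population ratio ≈ 66.78%.

Labor force = employed + unemployed = 137.35 + 10.91 = 148.26 million.
Working-age population = 148.26 + 57.41 = 205.67 million.
Unemployment rate = 10.91 / 148.26 = 7.36%.
Employment-population ratio = 137.35 / 205.67 = 66.78%.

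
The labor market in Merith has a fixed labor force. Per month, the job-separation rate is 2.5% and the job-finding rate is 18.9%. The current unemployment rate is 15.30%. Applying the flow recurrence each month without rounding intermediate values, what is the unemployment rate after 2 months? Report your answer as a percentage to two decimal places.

Unemployment rate after two months ≈ 13.92%.

With a fixed labor force, u_{t+1} = u_t + s·(1−u_t) − f·u_t = u_t·(1−s−f) + s.
Here 1−s−f = 0.786 and s = 0.025.
u_1 = 0.153000 × 0.786 + 0.025 = 0.145258.
u_2 = 0.145258 × 0.786 + 0.025 = 0.139173.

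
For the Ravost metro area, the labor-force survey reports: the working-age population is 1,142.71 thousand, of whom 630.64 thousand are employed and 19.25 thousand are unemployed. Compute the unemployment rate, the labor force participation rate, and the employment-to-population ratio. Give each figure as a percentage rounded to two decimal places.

Labor force = employed + unemployed = 630.64 + 19.25 = 649.89 thousand.
Unemployment rate = 19.25 / 649.89 = 2.96%.
Labor force participation rate = 649.89 / 1,142.71 = 56.87%.
Employment-population ratio = 630.64 / 1,142.71 = 55.19%.

Unemployment rate ≈ 2.96%; labor force participation rate ≈ 56.87%; employment-population ratio ≈ 55.19%.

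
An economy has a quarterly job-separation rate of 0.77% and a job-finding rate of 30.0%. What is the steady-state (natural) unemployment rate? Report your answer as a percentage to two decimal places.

Steady-state unemployment rate ≈ 2.50%.

At steady state the flows balance: s·E = f·U, so U/(E+U) = s/(s+f).
u* = 0.77 / (0.77 + 30.0) = 0.77 / 30.77 = 2.50%.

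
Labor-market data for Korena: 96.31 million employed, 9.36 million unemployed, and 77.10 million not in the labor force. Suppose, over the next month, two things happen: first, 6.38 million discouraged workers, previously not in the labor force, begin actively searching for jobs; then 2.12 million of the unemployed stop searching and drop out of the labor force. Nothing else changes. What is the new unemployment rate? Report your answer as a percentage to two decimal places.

New unemployment rate ≈ 12.39%.

Initially, labor force = 96.31 + 9.36 = 105.67 million, so u = 9.36/105.67 = 8.86%.
After the first change, unemployed and labor force both rise by 6.38 → E = 96.31, U = 15.74, labor force = 112.05 million.
After the second change, unemployed and labor force both fall by 2.12 → E = 96.31, U = 13.62, labor force = 109.93 million.
New unemployment rate = 13.62 / 109.93 = 12.39%.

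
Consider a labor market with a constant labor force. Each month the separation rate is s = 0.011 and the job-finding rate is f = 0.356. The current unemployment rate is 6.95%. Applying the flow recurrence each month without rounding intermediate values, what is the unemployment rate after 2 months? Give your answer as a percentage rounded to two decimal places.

With a fixed labor force, u_{t+1} = u_t + s·(1−u_t) − f·u_t = u_t·(1−s−f) + s.
Here 1−s−f = 0.633 and s = 0.011.
u_1 = 0.069500 × 0.633 + 0.011 = 0.054994.
u_2 = 0.054994 × 0.633 + 0.011 = 0.045811.

Unemployment rate after two months ≈ 4.58%.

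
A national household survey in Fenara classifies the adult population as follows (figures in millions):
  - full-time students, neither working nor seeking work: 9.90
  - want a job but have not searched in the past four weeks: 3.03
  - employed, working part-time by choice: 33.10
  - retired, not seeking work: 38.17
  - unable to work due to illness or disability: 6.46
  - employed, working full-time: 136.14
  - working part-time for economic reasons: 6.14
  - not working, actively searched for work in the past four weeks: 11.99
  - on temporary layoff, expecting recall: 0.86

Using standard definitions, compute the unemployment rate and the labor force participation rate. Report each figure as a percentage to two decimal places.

Employed = 33.10 + 136.14 + 6.14 = 175.38 million (anyone who worked, including part-time for economic reasons, counts as employed).
Unemployed = 11.99 + 0.86 = 12.85 million (jobless and actively searching, or on temporary layoff).
Labor force = 175.38 + 12.85 = 188.23 million.
Not in labor force = 9.90 + 3.03 + 38.17 + 6.46 = 57.56 million (those not working and not actively searching are outside the labor force — including those who want a job but have given up searching).
Civilian working-age population = 188.23 + 57.56 = 245.79 million.
Unemployment rate = 12.85 / 188.23 = 6.83%.
Labor force participation rate = 188.23 / 245.79 = 76.58%.

Unemployment rate ≈ 6.83%; labor force participation rate ≈ 76.58%.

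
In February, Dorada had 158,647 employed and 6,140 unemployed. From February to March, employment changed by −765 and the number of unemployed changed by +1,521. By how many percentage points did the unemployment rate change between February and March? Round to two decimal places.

February: labor force = 158,647 + 6,140 = 164,787; u = 6,140/164,787 = 3.73%.
March: labor force = 157,882 + 7,661 = 165,543; u = 7,661/165,543 = 4.63%.
Change = 4.63% − 3.73% = +0.90 pp.

The unemployment rate changed by +0.90 percentage points.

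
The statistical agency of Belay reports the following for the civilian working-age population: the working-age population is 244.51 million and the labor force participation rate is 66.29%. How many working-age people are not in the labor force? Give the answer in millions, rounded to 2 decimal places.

About 82.42 million are not in the labor force.

Share not in the labor force = 1 − 0.6629 = 0.3371.
Not in labor force = 0.3371 × 244.51 ≈ 82.42 million.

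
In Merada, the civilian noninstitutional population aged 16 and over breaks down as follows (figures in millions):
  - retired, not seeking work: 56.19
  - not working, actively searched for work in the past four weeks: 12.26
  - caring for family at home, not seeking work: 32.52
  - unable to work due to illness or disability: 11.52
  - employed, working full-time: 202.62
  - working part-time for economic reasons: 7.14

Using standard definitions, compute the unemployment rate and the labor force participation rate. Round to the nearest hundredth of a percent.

Unemployment rate ≈ 5.52%; labor force participation rate ≈ 68.90%.

Employed = 202.62 + 7.14 = 209.76 million (anyone who worked, including part-time for economic reasons, counts as employed).
Unemployed = 12.26 million.
Labor force = 209.76 + 12.26 = 222.02 million.
Not in labor force = 56.19 + 32.52 + 11.52 = 100.23 million (those not working and not actively searching are outside the labor force).
Civilian working-age population = 222.02 + 100.23 = 322.25 million.
Unemployment rate = 12.26 / 222.02 = 5.52%.
Labor force participation rate = 222.02 / 322.25 = 68.90%.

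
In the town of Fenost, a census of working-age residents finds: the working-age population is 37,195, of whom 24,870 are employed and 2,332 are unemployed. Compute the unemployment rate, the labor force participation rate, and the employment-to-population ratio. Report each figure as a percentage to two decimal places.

Unemployment rate ≈ 8.57%; labor force participation rate ≈ 73.13%; employment-population ratio ≈ 66.86%.

Labor force = employed + unemployed = 24,870 + 2,332 = 27,202.
Unemployment rate = 2,332 / 27,202 = 8.57%.
Labor force participation rate = 27,202 / 37,195 = 73.13%.
Employment-population ratio = 24,870 / 37,195 = 66.86%.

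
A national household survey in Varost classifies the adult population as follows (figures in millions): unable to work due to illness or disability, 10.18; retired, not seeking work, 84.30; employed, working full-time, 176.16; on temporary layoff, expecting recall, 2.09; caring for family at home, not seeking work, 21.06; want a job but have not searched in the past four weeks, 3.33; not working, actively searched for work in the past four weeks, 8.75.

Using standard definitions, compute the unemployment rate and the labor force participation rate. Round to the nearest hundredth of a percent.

Unemployment rate ≈ 5.80%; labor force participation rate ≈ 61.14%.

Employed = 176.16 million.
Unemployed = 2.09 + 8.75 = 10.84 million (jobless and actively searching, or on temporary layoff).
Labor force = 176.16 + 10.84 = 187.00 million.
Not in labor force = 10.18 + 84.30 + 21.06 + 3.33 = 118.87 million (those not working and not actively searching are outside the labor force — including those who want a job but have given up searching).
Civilian working-age population = 187.00 + 118.87 = 305.87 million.
Unemployment rate = 10.84 / 187.00 = 5.80%.
Labor force participation rate = 187.00 / 305.87 = 61.14%.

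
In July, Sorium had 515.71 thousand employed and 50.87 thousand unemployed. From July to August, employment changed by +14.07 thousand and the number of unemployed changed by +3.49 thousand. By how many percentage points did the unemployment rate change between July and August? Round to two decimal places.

The unemployment rate changed by +0.33 percentage points.

July: labor force = 515.71 + 50.87 = 566.58; u = 50.87/566.58 = 8.98%.
August: labor force = 529.78 + 54.36 = 584.14; u = 54.36/584.14 = 9.31%.
Change = 9.31% − 8.98% = +0.33 pp.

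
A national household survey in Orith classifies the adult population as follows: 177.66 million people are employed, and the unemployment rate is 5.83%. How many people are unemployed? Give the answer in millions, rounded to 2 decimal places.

Let U be the number unemployed. The labor force is E + U, and U/(E+U) = 0.0583.
So U = 0.0583 × 177.66 / (1 − 0.0583) = 10.3576 / 0.9417 ≈ 11.00 million.

About 11.00 million are unemployed.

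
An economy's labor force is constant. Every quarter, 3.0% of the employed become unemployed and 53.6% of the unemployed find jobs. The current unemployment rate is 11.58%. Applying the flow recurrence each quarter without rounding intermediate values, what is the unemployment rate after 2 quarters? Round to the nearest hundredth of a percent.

With a fixed labor force, u_{t+1} = u_t + s·(1−u_t) − f·u_t = u_t·(1−s−f) + s.
Here 1−s−f = 0.434 and s = 0.030.
u_1 = 0.115800 × 0.434 + 0.030 = 0.080257.
u_2 = 0.080257 × 0.434 + 0.030 = 0.064832.

Unemployment rate after two quarters ≈ 6.48%.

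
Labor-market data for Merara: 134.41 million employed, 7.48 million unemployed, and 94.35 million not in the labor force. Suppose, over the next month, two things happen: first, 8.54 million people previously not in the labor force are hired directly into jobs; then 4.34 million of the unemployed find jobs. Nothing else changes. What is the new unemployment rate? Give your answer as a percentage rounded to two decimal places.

New unemployment rate ≈ 2.09%.

Initially, labor force = 134.41 + 7.48 = 141.89 million, so u = 7.48/141.89 = 5.27%.
After the first change, employed and labor force both rise by 8.54; unemployed unchanged → E = 142.95, U = 7.48, labor force = 150.43 million.
After the second change, unemployed falls and employed rises by 4.34; labor force unchanged → E = 147.29, U = 3.14, labor force = 150.43 million.
New unemployment rate = 3.14 / 150.43 = 2.09%.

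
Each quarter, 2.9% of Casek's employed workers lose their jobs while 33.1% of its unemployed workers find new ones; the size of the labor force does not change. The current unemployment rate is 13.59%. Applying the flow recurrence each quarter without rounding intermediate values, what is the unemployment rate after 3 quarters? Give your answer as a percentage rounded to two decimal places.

Unemployment rate after three quarters ≈ 9.51%.

With a fixed labor force, u_{t+1} = u_t + s·(1−u_t) − f·u_t = u_t·(1−s−f) + s.
Here 1−s−f = 0.640 and s = 0.029.
u_1 = 0.135900 × 0.640 + 0.029 = 0.115976.
u_2 = 0.115976 × 0.640 + 0.029 = 0.103225.
u_3 = 0.103225 × 0.640 + 0.029 = 0.095064.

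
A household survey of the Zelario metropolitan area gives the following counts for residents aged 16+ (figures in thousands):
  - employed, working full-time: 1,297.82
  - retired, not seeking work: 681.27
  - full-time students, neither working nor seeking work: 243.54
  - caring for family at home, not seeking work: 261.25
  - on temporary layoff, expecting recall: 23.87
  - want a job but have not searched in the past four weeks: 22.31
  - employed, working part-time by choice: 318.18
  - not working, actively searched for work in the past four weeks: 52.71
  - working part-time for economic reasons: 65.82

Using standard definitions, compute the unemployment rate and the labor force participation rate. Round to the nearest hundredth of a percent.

Unemployment rate ≈ 4.36%; labor force participation rate ≈ 59.27%.

Employed = 1,297.82 + 318.18 + 65.82 = 1,681.82 thousand (anyone who worked, including part-time for economic reasons, counts as employed).
Unemployed = 23.87 + 52.71 = 76.58 thousand (jobless and actively searching, or on temporary layoff).
Labor force = 1,681.82 + 76.58 = 1,758.40 thousand.
Not in labor force = 681.27 + 243.54 + 261.25 + 22.31 = 1,208.37 thousand (those not working and not actively searching are outside the labor force — including those who want a job but have given up searching).
Civilian working-age population = 1,758.40 + 1,208.37 = 2,966.77 thousand.
Unemployment rate = 76.58 / 1,758.40 = 4.36%.
Labor force participation rate = 1,758.40 / 2,966.77 = 59.27%.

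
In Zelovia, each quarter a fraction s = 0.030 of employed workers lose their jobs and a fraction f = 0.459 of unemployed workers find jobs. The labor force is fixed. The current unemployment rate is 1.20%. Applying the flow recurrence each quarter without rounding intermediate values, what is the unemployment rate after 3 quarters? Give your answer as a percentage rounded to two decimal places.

With a fixed labor force, u_{t+1} = u_t + s·(1−u_t) − f·u_t = u_t·(1−s−f) + s.
Here 1−s−f = 0.511 and s = 0.030.
u_1 = 0.012000 × 0.511 + 0.030 = 0.036132.
u_2 = 0.036132 × 0.511 + 0.030 = 0.048463.
u_3 = 0.048463 × 0.511 + 0.030 = 0.054765.

Unemployment rate after three quarters ≈ 5.48%.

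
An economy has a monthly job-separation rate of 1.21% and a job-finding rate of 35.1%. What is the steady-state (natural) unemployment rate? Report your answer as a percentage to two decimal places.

Steady-state unemployment rate ≈ 3.33%.

At steady state the flows balance: s·E = f·U, so U/(E+U) = s/(s+f).
u* = 1.21 / (1.21 + 35.1) = 1.21 / 36.31 = 3.33%.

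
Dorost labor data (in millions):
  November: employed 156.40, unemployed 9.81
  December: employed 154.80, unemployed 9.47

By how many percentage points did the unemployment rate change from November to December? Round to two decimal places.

November: labor force = 156.40 + 9.81 = 166.21; u = 9.81/166.21 = 5.90%.
December: labor force = 154.80 + 9.47 = 164.27; u = 9.47/164.27 = 5.76%.
Change = 5.76% − 5.90% = −0.14 pp.

The unemployment rate changed by −0.14 percentage points.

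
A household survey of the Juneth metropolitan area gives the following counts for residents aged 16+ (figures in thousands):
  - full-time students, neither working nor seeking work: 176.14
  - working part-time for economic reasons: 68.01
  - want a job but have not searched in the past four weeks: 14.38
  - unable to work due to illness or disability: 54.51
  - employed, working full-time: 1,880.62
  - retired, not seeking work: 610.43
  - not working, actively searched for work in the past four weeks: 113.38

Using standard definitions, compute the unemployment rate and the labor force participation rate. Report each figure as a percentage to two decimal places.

Employed = 68.01 + 1,880.62 = 1,948.63 thousand (anyone who worked, including part-time for economic reasons, counts as employed).
Unemployed = 113.38 thousand.
Labor force = 1,948.63 + 113.38 = 2,062.01 thousand.
Not in labor force = 176.14 + 14.38 + 54.51 + 610.43 = 855.46 thousand (those not working and not actively searching are outside the labor force — including those who want a job but have given up searching).
Civilian working-age population = 2,062.01 + 855.46 = 2,917.47 thousand.
Unemployment rate = 113.38 / 2,062.01 = 5.50%.
Labor force participation rate = 2,062.01 / 2,917.47 = 70.68%.

Unemployment rate ≈ 5.50%; labor force participation rate ≈ 70.68%.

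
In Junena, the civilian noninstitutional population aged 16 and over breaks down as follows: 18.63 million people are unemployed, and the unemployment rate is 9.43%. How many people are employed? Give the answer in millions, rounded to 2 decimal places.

About 178.93 million are employed.

Labor force = U / u = 18.63 / 0.0943 ≈ 197.56 million.
Employed = labor force − unemployed = 197.56 − 18.63 = 178.93 million.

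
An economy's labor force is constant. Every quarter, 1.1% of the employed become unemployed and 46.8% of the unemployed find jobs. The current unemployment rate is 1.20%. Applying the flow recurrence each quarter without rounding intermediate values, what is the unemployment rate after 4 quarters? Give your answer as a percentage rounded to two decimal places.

Unemployment rate after four quarters ≈ 2.22%.

With a fixed labor force, u_{t+1} = u_t + s·(1−u_t) − f·u_t = u_t·(1−s−f) + s.
Here 1−s−f = 0.521 and s = 0.011.
u_1 = 0.012000 × 0.521 + 0.011 = 0.017252.
u_2 = 0.017252 × 0.521 + 0.011 = 0.019988.
u_3 = 0.019988 × 0.521 + 0.011 = 0.021414.
u_4 = 0.021414 × 0.521 + 0.011 = 0.022157.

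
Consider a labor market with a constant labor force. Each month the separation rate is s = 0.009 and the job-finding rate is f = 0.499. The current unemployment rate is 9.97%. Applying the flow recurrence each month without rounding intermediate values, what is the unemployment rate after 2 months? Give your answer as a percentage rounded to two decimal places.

Unemployment rate after two months ≈ 3.76%.

With a fixed labor force, u_{t+1} = u_t + s·(1−u_t) − f·u_t = u_t·(1−s−f) + s.
Here 1−s−f = 0.492 and s = 0.009.
u_1 = 0.099700 × 0.492 + 0.009 = 0.058052.
u_2 = 0.058052 × 0.492 + 0.009 = 0.037562.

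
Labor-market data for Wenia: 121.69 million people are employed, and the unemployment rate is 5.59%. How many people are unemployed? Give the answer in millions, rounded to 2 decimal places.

Let U be the number unemployed. The labor force is E + U, and U/(E+U) = 0.0559.
So U = 0.0559 × 121.69 / (1 − 0.0559) = 6.8025 / 0.9441 ≈ 7.21 million.

About 7.21 million are unemployed.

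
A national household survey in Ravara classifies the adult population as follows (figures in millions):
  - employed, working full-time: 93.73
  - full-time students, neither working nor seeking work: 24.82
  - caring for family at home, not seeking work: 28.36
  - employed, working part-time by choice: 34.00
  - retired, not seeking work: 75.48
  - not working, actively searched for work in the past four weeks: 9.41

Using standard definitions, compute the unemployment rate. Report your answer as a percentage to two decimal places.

Employed = 93.73 + 34.00 = 127.73 million.
Unemployed = 9.41 million.
Labor force = 127.73 + 9.41 = 137.14 million.
Unemployment rate = 9.41 / 137.14 = 6.86%.

Unemployment rate ≈ 6.86%.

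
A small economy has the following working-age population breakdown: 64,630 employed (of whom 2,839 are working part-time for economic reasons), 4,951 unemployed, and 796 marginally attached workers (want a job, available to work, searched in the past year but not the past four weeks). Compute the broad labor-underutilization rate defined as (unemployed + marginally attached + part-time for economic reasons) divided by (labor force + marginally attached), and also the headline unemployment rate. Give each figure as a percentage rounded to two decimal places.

Broad underutilization rate ≈ 12.20%; headline unemployment rate ≈ 7.12%.

Labor force = 64,630 + 4,951 = 69,581.
Numerator = 4,951 + 796 + 2,839 = 8,586.
Denominator = 69,581 + 796 = 70,377.
Broad rate = 8,586 / 70,377 = 12.20%.
Headline unemployment rate = 4,951 / 69,581 = 7.12%.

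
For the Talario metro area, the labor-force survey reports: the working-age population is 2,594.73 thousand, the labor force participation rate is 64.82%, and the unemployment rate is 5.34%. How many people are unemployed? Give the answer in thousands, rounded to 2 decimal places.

About 89.81 thousand are unemployed.

Labor force = 0.6482 × 2,594.73 = 1,681.90 thousand.
Unemployed = 0.0534 × 1,681.90 ≈ 89.81 thousand.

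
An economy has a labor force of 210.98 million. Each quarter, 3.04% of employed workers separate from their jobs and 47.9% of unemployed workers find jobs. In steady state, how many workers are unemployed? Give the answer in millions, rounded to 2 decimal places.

Steady-state unemployment rate u* = s/(s+f) = 3.04/(3.04+47.9) = 0.059678.
Unemployed = u* × labor force = 0.059678 × 210.98 ≈ 12.59 million.

About 12.59 million are unemployed in steady state.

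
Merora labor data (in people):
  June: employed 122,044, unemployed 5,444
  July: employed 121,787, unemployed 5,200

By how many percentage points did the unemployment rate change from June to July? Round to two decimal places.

The unemployment rate changed by −0.18 percentage points.

June: labor force = 122,044 + 5,444 = 127,488; u = 5,444/127,488 = 4.27%.
July: labor force = 121,787 + 5,200 = 126,987; u = 5,200/126,987 = 4.09%.
Change = 4.09% − 4.27% = −0.18 pp.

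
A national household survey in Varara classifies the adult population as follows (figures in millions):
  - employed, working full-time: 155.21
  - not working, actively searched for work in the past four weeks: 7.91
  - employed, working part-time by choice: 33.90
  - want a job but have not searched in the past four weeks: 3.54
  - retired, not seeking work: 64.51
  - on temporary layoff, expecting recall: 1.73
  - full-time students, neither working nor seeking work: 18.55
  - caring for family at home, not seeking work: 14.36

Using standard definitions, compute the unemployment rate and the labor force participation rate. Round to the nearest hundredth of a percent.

Unemployment rate ≈ 4.85%; labor force participation rate ≈ 66.31%.

Employed = 155.21 + 33.90 = 189.11 million.
Unemployed = 7.91 + 1.73 = 9.64 million (jobless and actively searching, or on temporary layoff).
Labor force = 189.11 + 9.64 = 198.75 million.
Not in labor force = 3.54 + 64.51 + 18.55 + 14.36 = 100.96 million (those not working and not actively searching are outside the labor force — including those who want a job but have given up searching).
Civilian working-age population = 198.75 + 100.96 = 299.71 million.
Unemployment rate = 9.64 / 198.75 = 4.85%.
Labor force participation rate = 198.75 / 299.71 = 66.31%.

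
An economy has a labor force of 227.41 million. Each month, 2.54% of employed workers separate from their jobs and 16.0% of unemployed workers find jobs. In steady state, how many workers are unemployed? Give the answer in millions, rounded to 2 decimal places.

About 31.16 million are unemployed in steady state.

Steady-state unemployment rate u* = s/(s+f) = 2.54/(2.54+16.0) = 0.137001.
Unemployed = u* × labor force = 0.137001 × 227.41 ≈ 31.16 million.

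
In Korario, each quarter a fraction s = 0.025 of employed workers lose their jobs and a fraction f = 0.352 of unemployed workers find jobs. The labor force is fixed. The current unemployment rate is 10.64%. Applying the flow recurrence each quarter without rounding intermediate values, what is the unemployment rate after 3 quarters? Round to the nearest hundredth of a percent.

Unemployment rate after three quarters ≈ 7.60%.

With a fixed labor force, u_{t+1} = u_t + s·(1−u_t) − f·u_t = u_t·(1−s−f) + s.
Here 1−s−f = 0.623 and s = 0.025.
u_1 = 0.106400 × 0.623 + 0.025 = 0.091287.
u_2 = 0.091287 × 0.623 + 0.025 = 0.081872.
u_3 = 0.081872 × 0.623 + 0.025 = 0.076006.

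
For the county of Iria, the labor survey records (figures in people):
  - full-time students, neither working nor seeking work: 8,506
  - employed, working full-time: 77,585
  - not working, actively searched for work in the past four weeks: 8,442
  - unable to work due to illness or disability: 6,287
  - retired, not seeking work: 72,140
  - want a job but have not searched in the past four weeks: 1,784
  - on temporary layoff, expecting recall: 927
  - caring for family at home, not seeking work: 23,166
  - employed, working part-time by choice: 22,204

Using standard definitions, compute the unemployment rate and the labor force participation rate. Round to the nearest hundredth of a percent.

Unemployment rate ≈ 8.58%; labor force participation rate ≈ 49.38%.

Employed = 77,585 + 22,204 = 99,789.
Unemployed = 8,442 + 927 = 9,369 (jobless and actively searching, or on temporary layoff).
Labor force = 99,789 + 9,369 = 109,158.
Not in labor force = 8,506 + 6,287 + 72,140 + 1,784 + 23,166 = 111,883 (those not working and not actively searching are outside the labor force — including those who want a job but have given up searching).
Civilian working-age population = 109,158 + 111,883 = 221,041.
Unemployment rate = 9,369 / 109,158 = 8.58%.
Labor force participation rate = 109,158 / 221,041 = 49.38%.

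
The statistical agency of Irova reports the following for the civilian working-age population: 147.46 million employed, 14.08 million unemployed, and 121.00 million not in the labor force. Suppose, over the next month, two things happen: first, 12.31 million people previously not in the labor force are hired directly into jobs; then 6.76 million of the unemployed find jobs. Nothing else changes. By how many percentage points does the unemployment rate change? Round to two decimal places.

The unemployment rate changes by −4.51 percentage points.

Initially, labor force = 147.46 + 14.08 = 161.54 million, so u = 14.08/161.54 = 8.72%.
After the first change, employed and labor force both rise by 12.31; unemployed unchanged → E = 159.77, U = 14.08, labor force = 173.85 million.
After the second change, unemployed falls and employed rises by 6.76; labor force unchanged → E = 166.53, U = 7.32, labor force = 173.85 million.
New unemployment rate = 7.32 / 173.85 = 4.21%.
Change = 4.21% − 8.72% = −4.51 percentage points.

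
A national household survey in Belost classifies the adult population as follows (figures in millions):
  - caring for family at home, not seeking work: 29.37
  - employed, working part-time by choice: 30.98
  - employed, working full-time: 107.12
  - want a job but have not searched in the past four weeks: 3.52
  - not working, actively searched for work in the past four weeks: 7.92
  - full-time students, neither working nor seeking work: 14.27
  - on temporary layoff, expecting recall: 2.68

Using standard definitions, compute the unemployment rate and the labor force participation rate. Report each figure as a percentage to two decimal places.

Employed = 30.98 + 107.12 = 138.10 million.
Unemployed = 7.92 + 2.68 = 10.60 million (jobless and actively searching, or on temporary layoff).
Labor force = 138.10 + 10.60 = 148.70 million.
Not in labor force = 29.37 + 3.52 + 14.27 = 47.16 million (those not working and not actively searching are outside the labor force — including those who want a job but have given up searching).
Civilian working-age population = 148.70 + 47.16 = 195.86 million.
Unemployment rate = 10.60 / 148.70 = 7.13%.
Labor force participation rate = 148.70 / 195.86 = 75.92%.

Unemployment rate ≈ 7.13%; labor force participation rate ≈ 75.92%.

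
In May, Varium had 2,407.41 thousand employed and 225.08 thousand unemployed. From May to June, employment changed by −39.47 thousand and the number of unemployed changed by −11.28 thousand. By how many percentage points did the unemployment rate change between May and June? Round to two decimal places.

The unemployment rate changed by −0.27 percentage points.

May: labor force = 2,407.41 + 225.08 = 2,632.49; u = 225.08/2,632.49 = 8.55%.
June: labor force = 2,367.94 + 213.80 = 2,581.74; u = 213.80/2,581.74 = 8.28%.
Change = 8.28% − 8.55% = −0.27 pp.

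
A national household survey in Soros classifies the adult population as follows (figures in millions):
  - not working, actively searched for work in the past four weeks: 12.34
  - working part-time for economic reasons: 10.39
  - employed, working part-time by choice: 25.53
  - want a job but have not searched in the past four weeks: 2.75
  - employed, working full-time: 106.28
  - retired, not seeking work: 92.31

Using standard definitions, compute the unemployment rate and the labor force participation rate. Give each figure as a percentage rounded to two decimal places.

Unemployment rate ≈ 7.98%; labor force participation rate ≈ 61.92%.

Employed = 10.39 + 25.53 + 106.28 = 142.20 million (anyone who worked, including part-time for economic reasons, counts as employed).
Unemployed = 12.34 million.
Labor force = 142.20 + 12.34 = 154.54 million.
Not in labor force = 2.75 + 92.31 = 95.06 million (those not working and not actively searching are outside the labor force — including those who want a job but have given up searching).
Civilian working-age population = 154.54 + 95.06 = 249.60 million.
Unemployment rate = 12.34 / 154.54 = 7.98%.
Labor force participation rate = 154.54 / 249.60 = 61.92%.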